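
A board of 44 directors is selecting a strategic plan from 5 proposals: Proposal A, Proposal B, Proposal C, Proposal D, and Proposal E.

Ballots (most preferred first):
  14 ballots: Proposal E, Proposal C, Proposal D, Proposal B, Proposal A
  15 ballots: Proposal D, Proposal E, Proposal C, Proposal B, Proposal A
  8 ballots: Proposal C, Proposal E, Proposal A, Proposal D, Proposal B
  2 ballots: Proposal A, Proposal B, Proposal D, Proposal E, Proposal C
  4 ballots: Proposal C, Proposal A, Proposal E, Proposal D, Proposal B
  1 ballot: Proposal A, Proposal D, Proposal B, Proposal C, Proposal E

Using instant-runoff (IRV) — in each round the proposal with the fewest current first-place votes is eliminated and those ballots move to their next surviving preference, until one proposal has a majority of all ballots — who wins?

Round 1: Proposal A 3, Proposal B 0, Proposal C 12, Proposal D 15, Proposal E 14. Proposal B eliminated.
Round 2: Proposal A 3, Proposal C 12, Proposal D 15, Proposal E 14. Proposal A eliminated.
Round 3: Proposal C 12, Proposal D 18, Proposal E 14. Proposal C eliminated.
Round 4: Proposal D 18, Proposal E 26. Proposal E has a majority (≥23).

Proposal E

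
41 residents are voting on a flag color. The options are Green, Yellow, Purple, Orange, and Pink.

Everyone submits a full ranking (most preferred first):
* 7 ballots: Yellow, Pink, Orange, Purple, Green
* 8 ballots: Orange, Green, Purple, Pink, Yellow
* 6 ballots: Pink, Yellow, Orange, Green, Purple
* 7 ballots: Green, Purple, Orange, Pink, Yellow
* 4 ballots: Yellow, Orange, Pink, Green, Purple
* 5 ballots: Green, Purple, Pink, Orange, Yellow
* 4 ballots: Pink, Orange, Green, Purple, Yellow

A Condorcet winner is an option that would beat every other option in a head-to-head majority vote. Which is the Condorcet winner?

Pink

Pink vs Green: 21–20
Pink vs Yellow: 30–11
Pink vs Purple: 21–20
Pink vs Orange: 22–19
Pink beats every other option.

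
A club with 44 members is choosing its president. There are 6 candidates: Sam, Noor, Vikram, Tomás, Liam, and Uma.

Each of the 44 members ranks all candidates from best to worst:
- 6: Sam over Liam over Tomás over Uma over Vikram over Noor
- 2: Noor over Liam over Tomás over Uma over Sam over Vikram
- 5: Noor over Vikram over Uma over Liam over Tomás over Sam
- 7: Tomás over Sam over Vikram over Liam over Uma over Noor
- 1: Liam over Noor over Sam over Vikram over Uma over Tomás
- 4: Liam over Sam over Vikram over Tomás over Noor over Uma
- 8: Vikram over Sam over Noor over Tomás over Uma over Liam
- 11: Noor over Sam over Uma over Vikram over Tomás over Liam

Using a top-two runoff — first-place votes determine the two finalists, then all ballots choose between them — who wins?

Round 1 first-place votes: Sam 6, Noor 18, Vikram 8, Tomás 7, Liam 5, Uma 0. Noor and Vikram advance.
Runoff: Noor is ranked above Vikram on 19 ballots, Vikram above Noor on 25.

Vikram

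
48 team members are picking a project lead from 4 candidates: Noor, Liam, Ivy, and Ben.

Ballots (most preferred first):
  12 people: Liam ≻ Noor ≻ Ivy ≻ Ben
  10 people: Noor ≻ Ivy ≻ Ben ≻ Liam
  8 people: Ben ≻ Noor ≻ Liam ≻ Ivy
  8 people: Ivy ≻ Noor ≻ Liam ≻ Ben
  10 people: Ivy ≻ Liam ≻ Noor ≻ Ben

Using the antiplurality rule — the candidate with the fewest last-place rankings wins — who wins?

Noor

Last-place votes: Noor 0, Liam 10, Ivy 8, Ben 30.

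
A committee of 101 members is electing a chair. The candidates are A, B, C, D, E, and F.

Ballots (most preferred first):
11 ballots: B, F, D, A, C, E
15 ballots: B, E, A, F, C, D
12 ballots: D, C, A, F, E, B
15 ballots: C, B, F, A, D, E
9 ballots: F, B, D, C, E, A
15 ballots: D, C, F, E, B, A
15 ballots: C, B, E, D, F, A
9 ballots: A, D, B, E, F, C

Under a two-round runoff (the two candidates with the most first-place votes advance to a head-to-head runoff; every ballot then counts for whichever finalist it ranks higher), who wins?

D

Round 1 first-place votes: A 9, B 26, C 30, D 27, E 0, F 9. C and D advance.
Runoff: C is ranked above D on 45 ballots, D above C on 56.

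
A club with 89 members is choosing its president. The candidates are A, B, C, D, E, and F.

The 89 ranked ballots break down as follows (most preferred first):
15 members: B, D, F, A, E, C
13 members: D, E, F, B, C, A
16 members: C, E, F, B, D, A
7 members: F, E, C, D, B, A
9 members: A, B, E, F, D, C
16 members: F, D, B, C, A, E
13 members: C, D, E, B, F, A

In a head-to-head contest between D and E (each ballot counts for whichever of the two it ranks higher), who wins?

D

D is ranked above E on 57 ballots; E above D on 32.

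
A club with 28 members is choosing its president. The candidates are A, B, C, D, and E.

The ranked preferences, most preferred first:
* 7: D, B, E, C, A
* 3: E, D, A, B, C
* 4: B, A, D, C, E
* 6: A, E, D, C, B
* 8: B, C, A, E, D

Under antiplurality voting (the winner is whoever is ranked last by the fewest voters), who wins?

Last-place votes: A 7, B 6, C 3, D 8, E 4.

C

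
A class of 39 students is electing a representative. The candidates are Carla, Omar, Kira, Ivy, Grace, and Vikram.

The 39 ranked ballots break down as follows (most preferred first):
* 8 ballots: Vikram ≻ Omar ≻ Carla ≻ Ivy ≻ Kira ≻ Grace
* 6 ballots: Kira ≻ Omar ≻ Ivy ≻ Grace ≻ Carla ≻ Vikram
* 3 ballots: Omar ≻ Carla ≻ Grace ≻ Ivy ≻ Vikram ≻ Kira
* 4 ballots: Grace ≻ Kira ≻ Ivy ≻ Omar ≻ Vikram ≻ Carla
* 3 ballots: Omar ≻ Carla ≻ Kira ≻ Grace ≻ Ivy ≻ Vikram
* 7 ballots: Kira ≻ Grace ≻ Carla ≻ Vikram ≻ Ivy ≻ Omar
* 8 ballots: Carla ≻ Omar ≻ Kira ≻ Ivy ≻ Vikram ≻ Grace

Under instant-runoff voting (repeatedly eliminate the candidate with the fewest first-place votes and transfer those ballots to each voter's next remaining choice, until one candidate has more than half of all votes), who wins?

Round 1: Carla 8, Omar 6, Kira 13, Ivy 0, Grace 4, Vikram 8. Ivy eliminated.
Round 2: Carla 8, Omar 6, Kira 13, Grace 4, Vikram 8. Grace eliminated.
Round 3: Carla 8, Omar 6, Kira 17, Vikram 8. Omar eliminated.
Round 4: Carla 14, Kira 17, Vikram 8. Vikram eliminated.
Round 5: Carla 22, Kira 17. Carla has a majority (≥20).

Carla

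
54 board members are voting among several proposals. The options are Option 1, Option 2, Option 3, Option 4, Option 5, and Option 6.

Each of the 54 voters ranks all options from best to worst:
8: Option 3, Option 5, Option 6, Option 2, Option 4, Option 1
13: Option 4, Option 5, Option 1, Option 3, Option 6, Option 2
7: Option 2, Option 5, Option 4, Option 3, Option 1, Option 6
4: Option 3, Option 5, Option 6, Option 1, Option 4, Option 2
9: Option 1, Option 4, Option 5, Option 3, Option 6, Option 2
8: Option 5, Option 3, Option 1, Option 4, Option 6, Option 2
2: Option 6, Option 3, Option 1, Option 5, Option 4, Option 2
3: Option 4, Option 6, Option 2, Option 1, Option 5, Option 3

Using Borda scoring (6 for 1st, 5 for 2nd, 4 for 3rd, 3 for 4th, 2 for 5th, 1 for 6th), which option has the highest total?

Option 1: 8×1 + 13×4 + 7×2 + 4×3 + 9×6 + 8×4 + 2×4 + 3×3 = 189
Option 2: 8×3 + 13×1 + 7×6 + 4×1 + 9×1 + 8×1 + 2×1 + 3×4 = 114
Option 3: 8×6 + 13×3 + 7×3 + 4×6 + 9×3 + 8×5 + 2×5 + 3×1 = 212
Option 4: 8×2 + 13×6 + 7×4 + 4×2 + 9×5 + 8×3 + 2×2 + 3×6 = 221
Option 5: 8×5 + 13×5 + 7×5 + 4×5 + 9×4 + 8×6 + 2×3 + 3×2 = 256
Option 6: 8×4 + 13×2 + 7×1 + 4×4 + 9×2 + 8×2 + 2×6 + 3×5 = 142

Option 5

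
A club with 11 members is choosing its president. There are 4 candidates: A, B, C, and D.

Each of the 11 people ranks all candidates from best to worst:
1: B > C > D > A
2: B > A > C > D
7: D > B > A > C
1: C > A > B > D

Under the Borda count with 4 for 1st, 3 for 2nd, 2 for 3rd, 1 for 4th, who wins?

B

A: 1×1 + 2×3 + 7×2 + 1×3 = 24
B: 1×4 + 2×4 + 7×3 + 1×2 = 35
C: 1×3 + 2×2 + 7×1 + 1×4 = 18
D: 1×2 + 2×1 + 7×4 + 1×1 = 33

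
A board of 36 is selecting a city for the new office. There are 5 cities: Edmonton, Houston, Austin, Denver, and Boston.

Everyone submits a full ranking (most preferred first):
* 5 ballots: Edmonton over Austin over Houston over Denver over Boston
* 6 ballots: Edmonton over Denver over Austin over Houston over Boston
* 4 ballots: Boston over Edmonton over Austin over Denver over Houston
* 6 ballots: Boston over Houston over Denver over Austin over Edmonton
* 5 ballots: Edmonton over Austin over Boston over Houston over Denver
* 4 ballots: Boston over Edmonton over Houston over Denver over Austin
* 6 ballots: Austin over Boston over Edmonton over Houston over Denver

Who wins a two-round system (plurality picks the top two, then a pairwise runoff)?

Round 1 first-place votes: Edmonton 16, Houston 0, Austin 6, Denver 0, Boston 14. Edmonton and Boston advance.
Runoff: Edmonton is ranked above Boston on 16 ballots, Boston above Edmonton on 20.

Boston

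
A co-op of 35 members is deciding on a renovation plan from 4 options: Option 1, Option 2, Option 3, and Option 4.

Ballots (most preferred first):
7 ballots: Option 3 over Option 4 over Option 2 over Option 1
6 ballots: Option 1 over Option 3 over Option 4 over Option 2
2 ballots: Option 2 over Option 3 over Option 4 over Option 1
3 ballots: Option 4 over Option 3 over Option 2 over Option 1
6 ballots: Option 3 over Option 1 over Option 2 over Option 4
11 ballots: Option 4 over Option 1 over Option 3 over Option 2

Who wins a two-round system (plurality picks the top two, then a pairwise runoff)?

Option 3

Round 1 first-place votes: Option 1 6, Option 2 2, Option 3 13, Option 4 14. Option 4 and Option 3 advance.
Runoff: Option 4 is ranked above Option 3 on 14 ballots, Option 3 above Option 4 on 21.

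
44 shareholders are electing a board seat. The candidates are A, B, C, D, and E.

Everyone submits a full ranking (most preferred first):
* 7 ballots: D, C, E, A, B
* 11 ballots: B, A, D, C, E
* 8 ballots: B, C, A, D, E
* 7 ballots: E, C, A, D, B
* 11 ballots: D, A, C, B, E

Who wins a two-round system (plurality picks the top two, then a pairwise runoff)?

Round 1 first-place votes: A 0, B 19, C 0, D 18, E 7. B and D advance.
Runoff: B is ranked above D on 19 ballots, D above B on 25.

D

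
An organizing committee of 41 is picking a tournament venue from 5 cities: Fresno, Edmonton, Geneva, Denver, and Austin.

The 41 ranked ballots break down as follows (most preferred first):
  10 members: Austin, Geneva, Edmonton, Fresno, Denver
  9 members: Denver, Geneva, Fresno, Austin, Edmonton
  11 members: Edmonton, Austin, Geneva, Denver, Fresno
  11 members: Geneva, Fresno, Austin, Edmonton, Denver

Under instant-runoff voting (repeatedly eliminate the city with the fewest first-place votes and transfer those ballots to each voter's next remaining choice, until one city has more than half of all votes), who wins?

Geneva

Round 1: Fresno 0, Edmonton 11, Geneva 11, Denver 9, Austin 10. Fresno eliminated.
Round 2: Edmonton 11, Geneva 11, Denver 9, Austin 10. Denver eliminated.
Round 3: Edmonton 11, Geneva 20, Austin 10. Austin eliminated.
Round 4: Edmonton 11, Geneva 30. Geneva has a majority (≥21).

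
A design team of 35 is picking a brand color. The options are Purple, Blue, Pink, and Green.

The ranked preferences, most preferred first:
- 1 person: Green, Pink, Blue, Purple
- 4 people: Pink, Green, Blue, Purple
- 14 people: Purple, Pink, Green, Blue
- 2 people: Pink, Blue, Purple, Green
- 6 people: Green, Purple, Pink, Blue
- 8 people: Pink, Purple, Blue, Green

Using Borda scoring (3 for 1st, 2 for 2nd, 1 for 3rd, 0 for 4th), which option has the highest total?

Pink

Purple: 1×0 + 4×0 + 14×3 + 2×1 + 6×2 + 8×2 = 72
Blue: 1×1 + 4×1 + 14×0 + 2×2 + 6×0 + 8×1 = 17
Pink: 1×2 + 4×3 + 14×2 + 2×3 + 6×1 + 8×3 = 78
Green: 1×3 + 4×2 + 14×1 + 2×0 + 6×3 + 8×0 = 43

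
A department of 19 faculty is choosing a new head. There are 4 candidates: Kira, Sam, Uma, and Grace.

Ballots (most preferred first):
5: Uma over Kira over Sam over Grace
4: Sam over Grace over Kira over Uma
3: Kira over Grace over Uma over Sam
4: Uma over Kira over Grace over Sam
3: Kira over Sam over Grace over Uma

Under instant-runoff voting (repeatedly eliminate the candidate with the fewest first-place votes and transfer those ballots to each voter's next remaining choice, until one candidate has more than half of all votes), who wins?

Round 1: Kira 6, Sam 4, Uma 9, Grace 0. Grace eliminated.
Round 2: Kira 6, Sam 4, Uma 9. Sam eliminated.
Round 3: Kira 10, Uma 9. Kira has a majority (≥10).

Kira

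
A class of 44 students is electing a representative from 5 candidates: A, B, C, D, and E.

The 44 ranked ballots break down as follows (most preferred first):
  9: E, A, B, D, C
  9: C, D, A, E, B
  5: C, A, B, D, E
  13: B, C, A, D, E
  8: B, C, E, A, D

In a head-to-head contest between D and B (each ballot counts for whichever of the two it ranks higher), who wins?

D is ranked above B on 9 ballots; B above D on 35.

B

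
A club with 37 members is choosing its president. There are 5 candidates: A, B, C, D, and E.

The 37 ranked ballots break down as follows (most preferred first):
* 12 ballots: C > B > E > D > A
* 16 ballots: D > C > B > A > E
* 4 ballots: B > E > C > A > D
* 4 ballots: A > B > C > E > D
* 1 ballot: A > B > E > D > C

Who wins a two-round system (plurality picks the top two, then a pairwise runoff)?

C

Round 1 first-place votes: A 5, B 4, C 12, D 16, E 0. D and C advance.
Runoff: D is ranked above C on 17 ballots, C above D on 20.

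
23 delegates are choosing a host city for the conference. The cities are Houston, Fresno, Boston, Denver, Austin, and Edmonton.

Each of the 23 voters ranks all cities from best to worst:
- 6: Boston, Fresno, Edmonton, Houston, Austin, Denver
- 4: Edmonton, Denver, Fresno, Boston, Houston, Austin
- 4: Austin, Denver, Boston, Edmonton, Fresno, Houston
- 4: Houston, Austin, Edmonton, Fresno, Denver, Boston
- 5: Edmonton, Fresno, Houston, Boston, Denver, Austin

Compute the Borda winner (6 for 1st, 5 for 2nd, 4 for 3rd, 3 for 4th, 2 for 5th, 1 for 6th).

Edmonton

Houston: 6×3 + 4×2 + 4×1 + 4×6 + 5×4 = 74
Fresno: 6×5 + 4×4 + 4×2 + 4×3 + 5×5 = 91
Boston: 6×6 + 4×3 + 4×4 + 4×1 + 5×3 = 83
Denver: 6×1 + 4×5 + 4×5 + 4×2 + 5×2 = 64
Austin: 6×2 + 4×1 + 4×6 + 4×5 + 5×1 = 65
Edmonton: 6×4 + 4×6 + 4×3 + 4×4 + 5×6 = 106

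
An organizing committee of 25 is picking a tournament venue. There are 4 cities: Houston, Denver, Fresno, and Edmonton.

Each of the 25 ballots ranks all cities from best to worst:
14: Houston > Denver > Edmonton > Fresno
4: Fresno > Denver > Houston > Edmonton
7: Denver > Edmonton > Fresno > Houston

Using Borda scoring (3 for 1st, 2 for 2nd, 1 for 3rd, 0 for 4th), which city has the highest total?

Denver

Houston: 14×3 + 4×1 + 7×0 = 46
Denver: 14×2 + 4×2 + 7×3 = 57
Fresno: 14×0 + 4×3 + 7×1 = 19
Edmonton: 14×1 + 4×0 + 7×2 = 28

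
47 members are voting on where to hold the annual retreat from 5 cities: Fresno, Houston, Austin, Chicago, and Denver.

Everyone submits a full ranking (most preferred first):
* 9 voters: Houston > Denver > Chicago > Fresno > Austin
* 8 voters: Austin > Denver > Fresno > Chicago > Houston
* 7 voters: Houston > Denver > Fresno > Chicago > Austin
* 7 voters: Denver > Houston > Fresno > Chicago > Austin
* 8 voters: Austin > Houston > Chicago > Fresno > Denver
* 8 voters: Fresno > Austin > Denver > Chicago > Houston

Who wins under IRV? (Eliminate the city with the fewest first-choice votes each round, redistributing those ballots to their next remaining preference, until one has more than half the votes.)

Austin

Round 1: Fresno 8, Houston 16, Austin 16, Chicago 0, Denver 7. Chicago eliminated.
Round 2: Fresno 8, Houston 16, Austin 16, Denver 7. Denver eliminated.
Round 3: Fresno 8, Houston 23, Austin 16. Fresno eliminated.
Round 4: Houston 23, Austin 24. Austin has a majority (≥24).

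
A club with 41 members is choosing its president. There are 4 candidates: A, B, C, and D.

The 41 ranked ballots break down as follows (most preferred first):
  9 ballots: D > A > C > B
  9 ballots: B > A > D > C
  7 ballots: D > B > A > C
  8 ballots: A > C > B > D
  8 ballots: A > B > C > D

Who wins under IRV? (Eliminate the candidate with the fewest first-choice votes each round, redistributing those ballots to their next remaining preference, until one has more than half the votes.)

Round 1: A 16, B 9, C 0, D 16. C eliminated.
Round 2: A 16, B 9, D 16. B eliminated.
Round 3: A 25, D 16. A has a majority (≥21).

A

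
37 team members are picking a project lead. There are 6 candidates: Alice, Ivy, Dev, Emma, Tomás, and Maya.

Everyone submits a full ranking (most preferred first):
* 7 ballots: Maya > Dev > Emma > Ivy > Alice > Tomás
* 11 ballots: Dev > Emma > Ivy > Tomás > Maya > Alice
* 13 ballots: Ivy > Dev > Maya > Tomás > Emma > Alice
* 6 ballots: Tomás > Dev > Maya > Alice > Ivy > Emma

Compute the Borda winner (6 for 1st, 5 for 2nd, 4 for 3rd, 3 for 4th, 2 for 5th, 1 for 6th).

Alice: 7×2 + 11×1 + 13×1 + 6×3 = 56
Ivy: 7×3 + 11×4 + 13×6 + 6×2 = 155
Dev: 7×5 + 11×6 + 13×5 + 6×5 = 196
Emma: 7×4 + 11×5 + 13×2 + 6×1 = 115
Tomás: 7×1 + 11×3 + 13×3 + 6×6 = 115
Maya: 7×6 + 11×2 + 13×4 + 6×4 = 140

Dev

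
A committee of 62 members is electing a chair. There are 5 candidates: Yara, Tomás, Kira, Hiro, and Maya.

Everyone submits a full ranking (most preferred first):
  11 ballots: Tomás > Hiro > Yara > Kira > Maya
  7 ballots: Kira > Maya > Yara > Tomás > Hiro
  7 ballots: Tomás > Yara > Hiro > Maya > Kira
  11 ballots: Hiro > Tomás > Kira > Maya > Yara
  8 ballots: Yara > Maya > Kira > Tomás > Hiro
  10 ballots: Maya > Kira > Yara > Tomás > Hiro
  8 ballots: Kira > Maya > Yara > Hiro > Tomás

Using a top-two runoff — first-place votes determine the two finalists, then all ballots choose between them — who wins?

Round 1 first-place votes: Yara 8, Tomás 18, Kira 15, Hiro 11, Maya 10. Tomás and Kira advance.
Runoff: Tomás is ranked above Kira on 29 ballots, Kira above Tomás on 33.

Kira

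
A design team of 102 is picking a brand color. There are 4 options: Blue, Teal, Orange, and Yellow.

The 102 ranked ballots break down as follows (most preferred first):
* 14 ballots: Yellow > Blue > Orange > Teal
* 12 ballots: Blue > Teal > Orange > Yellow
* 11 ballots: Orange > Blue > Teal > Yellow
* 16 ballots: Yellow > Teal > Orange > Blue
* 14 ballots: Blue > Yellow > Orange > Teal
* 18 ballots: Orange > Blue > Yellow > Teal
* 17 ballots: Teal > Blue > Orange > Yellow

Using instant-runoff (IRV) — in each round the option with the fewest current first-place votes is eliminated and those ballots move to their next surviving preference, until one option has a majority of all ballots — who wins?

Round 1: Blue 26, Teal 17, Orange 29, Yellow 30. Teal eliminated.
Round 2: Blue 43, Orange 29, Yellow 30. Orange eliminated.
Round 3: Blue 72, Yellow 30. Blue has a majority (≥52).

Blue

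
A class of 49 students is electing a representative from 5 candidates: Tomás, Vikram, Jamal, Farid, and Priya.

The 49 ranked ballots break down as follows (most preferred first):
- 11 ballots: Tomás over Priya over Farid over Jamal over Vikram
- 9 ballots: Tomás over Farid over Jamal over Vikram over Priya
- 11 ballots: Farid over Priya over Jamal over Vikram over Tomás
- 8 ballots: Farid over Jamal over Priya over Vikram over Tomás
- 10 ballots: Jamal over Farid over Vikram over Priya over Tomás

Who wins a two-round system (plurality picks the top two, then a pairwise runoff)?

Farid

Round 1 first-place votes: Tomás 20, Vikram 0, Jamal 10, Farid 19, Priya 0. Tomás and Farid advance.
Runoff: Tomás is ranked above Farid on 20 ballots, Farid above Tomás on 29.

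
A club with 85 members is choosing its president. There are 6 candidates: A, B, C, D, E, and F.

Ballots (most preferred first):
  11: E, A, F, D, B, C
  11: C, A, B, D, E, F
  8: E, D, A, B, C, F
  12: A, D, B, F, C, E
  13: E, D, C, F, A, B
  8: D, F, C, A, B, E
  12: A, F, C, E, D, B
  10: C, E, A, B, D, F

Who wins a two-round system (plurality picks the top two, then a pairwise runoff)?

Round 1 first-place votes: A 24, B 0, C 21, D 8, E 32, F 0. E and A advance.
Runoff: E is ranked above A on 42 ballots, A above E on 43.

A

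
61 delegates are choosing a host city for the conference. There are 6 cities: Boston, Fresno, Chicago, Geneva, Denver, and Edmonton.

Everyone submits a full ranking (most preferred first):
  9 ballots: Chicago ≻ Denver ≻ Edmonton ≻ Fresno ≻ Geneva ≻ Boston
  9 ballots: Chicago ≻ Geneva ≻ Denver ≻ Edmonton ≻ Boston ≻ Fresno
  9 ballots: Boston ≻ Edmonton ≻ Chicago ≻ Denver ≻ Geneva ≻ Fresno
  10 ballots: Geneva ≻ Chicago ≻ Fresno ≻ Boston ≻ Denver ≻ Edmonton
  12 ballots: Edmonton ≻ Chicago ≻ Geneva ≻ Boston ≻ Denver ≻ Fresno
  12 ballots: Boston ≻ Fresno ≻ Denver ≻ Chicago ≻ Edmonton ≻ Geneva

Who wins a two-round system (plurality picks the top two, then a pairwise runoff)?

Round 1 first-place votes: Boston 21, Fresno 0, Chicago 18, Geneva 10, Denver 0, Edmonton 12. Boston and Chicago advance.
Runoff: Boston is ranked above Chicago on 21 ballots, Chicago above Boston on 40.

Chicago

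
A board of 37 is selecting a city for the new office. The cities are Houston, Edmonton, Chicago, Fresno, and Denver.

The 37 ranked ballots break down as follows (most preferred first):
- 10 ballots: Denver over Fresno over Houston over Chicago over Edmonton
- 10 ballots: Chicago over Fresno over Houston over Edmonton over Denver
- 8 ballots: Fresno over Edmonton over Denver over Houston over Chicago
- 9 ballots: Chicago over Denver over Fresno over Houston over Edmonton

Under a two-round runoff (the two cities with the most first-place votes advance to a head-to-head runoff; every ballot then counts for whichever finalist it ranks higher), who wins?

Chicago

Round 1 first-place votes: Houston 0, Edmonton 0, Chicago 19, Fresno 8, Denver 10. Chicago and Denver advance.
Runoff: Chicago is ranked above Denver on 19 ballots, Denver above Chicago on 18.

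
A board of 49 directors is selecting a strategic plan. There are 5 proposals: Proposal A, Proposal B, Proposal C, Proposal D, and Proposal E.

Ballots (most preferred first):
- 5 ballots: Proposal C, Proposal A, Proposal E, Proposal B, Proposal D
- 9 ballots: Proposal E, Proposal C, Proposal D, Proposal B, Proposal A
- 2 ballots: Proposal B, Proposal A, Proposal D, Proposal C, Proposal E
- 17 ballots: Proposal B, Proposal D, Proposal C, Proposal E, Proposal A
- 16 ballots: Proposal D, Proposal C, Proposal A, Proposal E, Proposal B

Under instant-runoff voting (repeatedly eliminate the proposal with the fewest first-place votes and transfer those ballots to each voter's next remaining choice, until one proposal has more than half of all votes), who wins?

Proposal D

Round 1: Proposal A 0, Proposal B 19, Proposal C 5, Proposal D 16, Proposal E 9. Proposal A eliminated.
Round 2: Proposal B 19, Proposal C 5, Proposal D 16, Proposal E 9. Proposal C eliminated.
Round 3: Proposal B 19, Proposal D 16, Proposal E 14. Proposal E eliminated.
Round 4: Proposal B 24, Proposal D 25. Proposal D has a majority (≥25).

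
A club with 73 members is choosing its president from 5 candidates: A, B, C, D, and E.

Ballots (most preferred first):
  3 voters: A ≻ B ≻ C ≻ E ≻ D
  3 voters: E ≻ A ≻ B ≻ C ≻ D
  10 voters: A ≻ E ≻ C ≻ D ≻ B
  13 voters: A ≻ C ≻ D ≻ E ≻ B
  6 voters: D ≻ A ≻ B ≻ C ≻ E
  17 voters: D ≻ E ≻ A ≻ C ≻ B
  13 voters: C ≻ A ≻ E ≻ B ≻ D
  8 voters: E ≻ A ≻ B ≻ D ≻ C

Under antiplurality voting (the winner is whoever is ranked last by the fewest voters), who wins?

Last-place votes: A 0, B 40, C 8, D 19, E 6.

A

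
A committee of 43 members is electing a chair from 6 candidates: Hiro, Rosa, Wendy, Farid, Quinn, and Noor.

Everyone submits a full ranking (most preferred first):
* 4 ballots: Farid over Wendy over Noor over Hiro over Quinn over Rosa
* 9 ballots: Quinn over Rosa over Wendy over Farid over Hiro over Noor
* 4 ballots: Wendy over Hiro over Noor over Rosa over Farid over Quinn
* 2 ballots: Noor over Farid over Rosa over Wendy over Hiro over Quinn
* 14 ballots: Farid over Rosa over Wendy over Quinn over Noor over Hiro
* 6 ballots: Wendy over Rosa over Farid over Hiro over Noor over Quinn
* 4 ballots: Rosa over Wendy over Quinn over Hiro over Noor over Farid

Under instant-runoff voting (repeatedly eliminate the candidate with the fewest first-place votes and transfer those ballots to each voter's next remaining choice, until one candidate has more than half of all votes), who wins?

Round 1: Hiro 0, Rosa 4, Wendy 10, Farid 18, Quinn 9, Noor 2. Hiro eliminated.
Round 2: Rosa 4, Wendy 10, Farid 18, Quinn 9, Noor 2. Noor eliminated.
Round 3: Rosa 4, Wendy 10, Farid 20, Quinn 9. Rosa eliminated.
Round 4: Wendy 14, Farid 20, Quinn 9. Quinn eliminated.
Round 5: Wendy 23, Farid 20. Wendy has a majority (≥22).

Wendy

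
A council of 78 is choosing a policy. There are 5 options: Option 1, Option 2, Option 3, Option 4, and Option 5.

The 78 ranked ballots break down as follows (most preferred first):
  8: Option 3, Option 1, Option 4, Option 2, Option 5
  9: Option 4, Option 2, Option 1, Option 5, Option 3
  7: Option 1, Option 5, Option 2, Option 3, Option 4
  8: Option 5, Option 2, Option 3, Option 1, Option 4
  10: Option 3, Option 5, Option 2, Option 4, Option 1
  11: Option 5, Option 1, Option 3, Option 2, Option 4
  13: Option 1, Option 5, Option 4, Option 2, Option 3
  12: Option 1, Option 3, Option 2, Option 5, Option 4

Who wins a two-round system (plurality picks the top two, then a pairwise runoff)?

Round 1 first-place votes: Option 1 32, Option 2 0, Option 3 18, Option 4 9, Option 5 19. Option 1 and Option 5 advance.
Runoff: Option 1 is ranked above Option 5 on 49 ballots, Option 5 above Option 1 on 29.

Option 1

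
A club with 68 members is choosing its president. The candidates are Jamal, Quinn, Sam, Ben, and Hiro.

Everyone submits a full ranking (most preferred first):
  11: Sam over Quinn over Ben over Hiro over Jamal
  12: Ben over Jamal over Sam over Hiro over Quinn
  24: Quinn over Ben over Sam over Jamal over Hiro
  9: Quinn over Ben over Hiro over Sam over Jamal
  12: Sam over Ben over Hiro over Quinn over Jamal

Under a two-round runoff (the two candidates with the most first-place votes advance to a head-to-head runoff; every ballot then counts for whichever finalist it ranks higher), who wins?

Sam

Round 1 first-place votes: Jamal 0, Quinn 33, Sam 23, Ben 12, Hiro 0. Quinn and Sam advance.
Runoff: Quinn is ranked above Sam on 33 ballots, Sam above Quinn on 35.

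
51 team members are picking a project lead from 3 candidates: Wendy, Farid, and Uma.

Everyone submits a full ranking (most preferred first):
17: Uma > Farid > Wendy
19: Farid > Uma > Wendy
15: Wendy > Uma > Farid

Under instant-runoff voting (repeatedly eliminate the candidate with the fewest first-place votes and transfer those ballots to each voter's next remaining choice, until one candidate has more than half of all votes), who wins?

Round 1: Wendy 15, Farid 19, Uma 17. Wendy eliminated.
Round 2: Farid 19, Uma 32. Uma has a majority (≥26).

Uma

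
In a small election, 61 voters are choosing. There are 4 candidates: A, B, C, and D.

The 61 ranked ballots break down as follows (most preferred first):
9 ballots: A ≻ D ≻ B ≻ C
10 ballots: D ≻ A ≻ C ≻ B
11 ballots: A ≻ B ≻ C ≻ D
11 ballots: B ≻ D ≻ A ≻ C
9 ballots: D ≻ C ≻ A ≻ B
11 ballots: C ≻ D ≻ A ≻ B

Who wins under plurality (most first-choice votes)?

First-place votes: A 20, B 11, C 11, D 19.

A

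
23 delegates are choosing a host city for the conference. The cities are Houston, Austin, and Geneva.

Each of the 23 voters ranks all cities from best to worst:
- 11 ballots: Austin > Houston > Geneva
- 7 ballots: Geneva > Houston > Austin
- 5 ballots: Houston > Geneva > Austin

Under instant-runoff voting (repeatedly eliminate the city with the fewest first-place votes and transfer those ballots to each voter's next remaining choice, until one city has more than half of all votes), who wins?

Round 1: Houston 5, Austin 11, Geneva 7. Houston eliminated.
Round 2: Austin 11, Geneva 12. Geneva has a majority (≥12).

Geneva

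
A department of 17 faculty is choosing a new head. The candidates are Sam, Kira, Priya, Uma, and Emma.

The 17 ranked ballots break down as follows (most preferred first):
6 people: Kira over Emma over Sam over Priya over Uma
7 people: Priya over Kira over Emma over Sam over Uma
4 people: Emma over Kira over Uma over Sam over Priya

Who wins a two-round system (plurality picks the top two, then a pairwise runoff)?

Kira

Round 1 first-place votes: Sam 0, Kira 6, Priya 7, Uma 0, Emma 4. Priya and Kira advance.
Runoff: Priya is ranked above Kira on 7 ballots, Kira above Priya on 10.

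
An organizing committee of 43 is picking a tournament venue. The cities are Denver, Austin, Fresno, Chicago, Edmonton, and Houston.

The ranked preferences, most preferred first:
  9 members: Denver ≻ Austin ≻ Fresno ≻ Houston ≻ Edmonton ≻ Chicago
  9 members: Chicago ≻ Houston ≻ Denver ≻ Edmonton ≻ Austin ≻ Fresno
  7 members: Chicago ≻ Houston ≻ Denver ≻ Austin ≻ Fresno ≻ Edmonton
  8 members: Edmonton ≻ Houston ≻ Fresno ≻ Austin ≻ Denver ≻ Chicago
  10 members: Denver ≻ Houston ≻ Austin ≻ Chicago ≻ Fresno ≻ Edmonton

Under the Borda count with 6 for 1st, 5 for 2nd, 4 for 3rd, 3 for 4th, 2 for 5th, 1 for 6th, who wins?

Denver: 9×6 + 9×4 + 7×4 + 8×2 + 10×6 = 194
Austin: 9×5 + 9×2 + 7×3 + 8×3 + 10×4 = 148
Fresno: 9×4 + 9×1 + 7×2 + 8×4 + 10×2 = 111
Chicago: 9×1 + 9×6 + 7×6 + 8×1 + 10×3 = 143
Edmonton: 9×2 + 9×3 + 7×1 + 8×6 + 10×1 = 110
Houston: 9×3 + 9×5 + 7×5 + 8×5 + 10×5 = 197

Houston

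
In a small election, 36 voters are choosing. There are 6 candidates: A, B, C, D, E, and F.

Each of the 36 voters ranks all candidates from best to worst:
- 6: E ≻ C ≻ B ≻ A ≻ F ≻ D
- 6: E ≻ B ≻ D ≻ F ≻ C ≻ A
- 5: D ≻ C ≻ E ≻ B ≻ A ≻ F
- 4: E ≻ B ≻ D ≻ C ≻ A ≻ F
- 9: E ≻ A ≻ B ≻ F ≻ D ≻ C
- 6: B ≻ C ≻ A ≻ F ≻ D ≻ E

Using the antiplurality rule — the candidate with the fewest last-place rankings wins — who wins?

B

Last-place votes: A 6, B 0, C 9, D 6, E 6, F 9.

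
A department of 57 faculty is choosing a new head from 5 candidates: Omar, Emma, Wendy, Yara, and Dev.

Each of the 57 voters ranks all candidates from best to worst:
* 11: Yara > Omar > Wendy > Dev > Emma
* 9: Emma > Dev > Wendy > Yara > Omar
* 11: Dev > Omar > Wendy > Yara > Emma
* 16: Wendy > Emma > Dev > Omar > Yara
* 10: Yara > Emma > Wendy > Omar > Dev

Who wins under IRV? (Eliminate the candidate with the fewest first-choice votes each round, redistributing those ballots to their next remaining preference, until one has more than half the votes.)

Round 1: Omar 0, Emma 9, Wendy 16, Yara 21, Dev 11. Omar eliminated.
Round 2: Emma 9, Wendy 16, Yara 21, Dev 11. Emma eliminated.
Round 3: Wendy 16, Yara 21, Dev 20. Wendy eliminated.
Round 4: Yara 21, Dev 36. Dev has a majority (≥29).

Dev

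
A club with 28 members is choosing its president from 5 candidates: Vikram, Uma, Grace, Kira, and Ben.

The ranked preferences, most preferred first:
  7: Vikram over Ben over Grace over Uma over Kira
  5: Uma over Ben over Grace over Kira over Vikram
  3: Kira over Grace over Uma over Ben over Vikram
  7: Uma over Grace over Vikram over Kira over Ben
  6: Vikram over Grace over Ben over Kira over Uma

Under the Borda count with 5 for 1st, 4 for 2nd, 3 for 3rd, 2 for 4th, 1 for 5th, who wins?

Vikram: 7×5 + 5×1 + 3×1 + 7×3 + 6×5 = 94
Uma: 7×2 + 5×5 + 3×3 + 7×5 + 6×1 = 89
Grace: 7×3 + 5×3 + 3×4 + 7×4 + 6×4 = 100
Kira: 7×1 + 5×2 + 3×5 + 7×2 + 6×2 = 58
Ben: 7×4 + 5×4 + 3×2 + 7×1 + 6×3 = 79

Grace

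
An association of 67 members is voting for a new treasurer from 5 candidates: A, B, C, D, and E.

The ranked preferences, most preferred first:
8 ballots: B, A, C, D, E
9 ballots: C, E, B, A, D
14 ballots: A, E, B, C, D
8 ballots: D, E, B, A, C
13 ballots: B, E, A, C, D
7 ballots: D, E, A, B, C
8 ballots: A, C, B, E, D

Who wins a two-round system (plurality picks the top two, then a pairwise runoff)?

Round 1 first-place votes: A 22, B 21, C 9, D 15, E 0. A and B advance.
Runoff: A is ranked above B on 29 ballots, B above A on 38.

B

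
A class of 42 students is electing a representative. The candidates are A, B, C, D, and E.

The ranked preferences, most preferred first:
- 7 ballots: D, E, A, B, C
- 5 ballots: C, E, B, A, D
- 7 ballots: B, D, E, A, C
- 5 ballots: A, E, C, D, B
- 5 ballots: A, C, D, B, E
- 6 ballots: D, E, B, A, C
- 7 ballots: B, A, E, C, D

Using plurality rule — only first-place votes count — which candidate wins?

First-place votes: A 10, B 14, C 5, D 13, E 0.

B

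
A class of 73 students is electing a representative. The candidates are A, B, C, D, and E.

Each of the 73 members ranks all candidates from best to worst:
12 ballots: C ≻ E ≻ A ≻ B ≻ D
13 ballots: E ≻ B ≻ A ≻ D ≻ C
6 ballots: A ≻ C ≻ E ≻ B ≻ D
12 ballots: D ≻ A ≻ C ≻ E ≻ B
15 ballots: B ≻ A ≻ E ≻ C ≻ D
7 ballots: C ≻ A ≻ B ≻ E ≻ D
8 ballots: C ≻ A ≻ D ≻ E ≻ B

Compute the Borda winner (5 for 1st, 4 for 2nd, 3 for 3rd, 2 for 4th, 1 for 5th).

A

A: 12×3 + 13×3 + 6×5 + 12×4 + 15×4 + 7×4 + 8×4 = 273
B: 12×2 + 13×4 + 6×2 + 12×1 + 15×5 + 7×3 + 8×1 = 204
C: 12×5 + 13×1 + 6×4 + 12×3 + 15×2 + 7×5 + 8×5 = 238
D: 12×1 + 13×2 + 6×1 + 12×5 + 15×1 + 7×1 + 8×3 = 150
E: 12×4 + 13×5 + 6×3 + 12×2 + 15×3 + 7×2 + 8×2 = 230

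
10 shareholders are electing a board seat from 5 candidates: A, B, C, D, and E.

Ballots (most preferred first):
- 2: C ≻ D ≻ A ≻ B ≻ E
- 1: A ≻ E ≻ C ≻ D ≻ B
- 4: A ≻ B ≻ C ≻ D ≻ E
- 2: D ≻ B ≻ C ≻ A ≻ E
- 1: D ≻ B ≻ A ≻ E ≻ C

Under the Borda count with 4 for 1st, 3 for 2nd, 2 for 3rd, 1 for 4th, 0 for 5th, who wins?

A

A: 2×2 + 1×4 + 4×4 + 2×1 + 1×2 = 28
B: 2×1 + 1×0 + 4×3 + 2×3 + 1×3 = 23
C: 2×4 + 1×2 + 4×2 + 2×2 + 1×0 = 22
D: 2×3 + 1×1 + 4×1 + 2×4 + 1×4 = 23
E: 2×0 + 1×3 + 4×0 + 2×0 + 1×1 = 4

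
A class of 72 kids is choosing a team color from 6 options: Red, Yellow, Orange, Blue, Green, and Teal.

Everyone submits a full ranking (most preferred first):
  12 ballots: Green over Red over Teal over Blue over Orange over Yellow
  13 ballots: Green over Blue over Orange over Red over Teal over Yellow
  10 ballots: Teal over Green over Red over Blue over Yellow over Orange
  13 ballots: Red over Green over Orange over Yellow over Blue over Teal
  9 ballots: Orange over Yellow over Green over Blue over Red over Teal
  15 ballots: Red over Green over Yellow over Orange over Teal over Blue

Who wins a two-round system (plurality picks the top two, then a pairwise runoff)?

Green

Round 1 first-place votes: Red 28, Yellow 0, Orange 9, Blue 0, Green 25, Teal 10. Red and Green advance.
Runoff: Red is ranked above Green on 28 ballots, Green above Red on 44.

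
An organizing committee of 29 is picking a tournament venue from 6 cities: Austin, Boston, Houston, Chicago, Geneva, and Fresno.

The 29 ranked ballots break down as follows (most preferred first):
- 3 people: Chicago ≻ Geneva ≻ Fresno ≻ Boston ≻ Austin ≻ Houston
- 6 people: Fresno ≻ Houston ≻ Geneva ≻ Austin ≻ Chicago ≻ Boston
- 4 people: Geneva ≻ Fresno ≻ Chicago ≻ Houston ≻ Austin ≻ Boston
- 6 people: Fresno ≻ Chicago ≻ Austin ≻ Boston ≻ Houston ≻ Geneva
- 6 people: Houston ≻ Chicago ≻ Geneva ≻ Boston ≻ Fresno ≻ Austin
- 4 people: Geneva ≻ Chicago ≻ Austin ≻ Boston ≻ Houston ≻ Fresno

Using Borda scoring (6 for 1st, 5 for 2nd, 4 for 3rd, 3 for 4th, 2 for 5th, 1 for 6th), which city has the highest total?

Chicago

Austin: 3×2 + 6×3 + 4×2 + 6×4 + 6×1 + 4×4 = 78
Boston: 3×3 + 6×1 + 4×1 + 6×3 + 6×3 + 4×3 = 67
Houston: 3×1 + 6×5 + 4×3 + 6×2 + 6×6 + 4×2 = 101
Chicago: 3×6 + 6×2 + 4×4 + 6×5 + 6×5 + 4×5 = 126
Geneva: 3×5 + 6×4 + 4×6 + 6×1 + 6×4 + 4×6 = 117
Fresno: 3×4 + 6×6 + 4×5 + 6×6 + 6×2 + 4×1 = 120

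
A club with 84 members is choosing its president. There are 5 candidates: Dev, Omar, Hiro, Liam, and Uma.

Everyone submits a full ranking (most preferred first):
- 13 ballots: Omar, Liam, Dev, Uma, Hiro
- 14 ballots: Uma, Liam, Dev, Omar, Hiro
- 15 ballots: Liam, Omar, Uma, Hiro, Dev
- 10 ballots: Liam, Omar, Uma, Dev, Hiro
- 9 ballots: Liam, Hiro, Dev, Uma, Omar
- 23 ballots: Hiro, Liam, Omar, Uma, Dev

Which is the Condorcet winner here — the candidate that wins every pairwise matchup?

Liam vs Dev: 84–0
Liam vs Omar: 71–13
Liam vs Hiro: 61–23
Liam vs Uma: 70–14
Liam beats every other candidate.

Liam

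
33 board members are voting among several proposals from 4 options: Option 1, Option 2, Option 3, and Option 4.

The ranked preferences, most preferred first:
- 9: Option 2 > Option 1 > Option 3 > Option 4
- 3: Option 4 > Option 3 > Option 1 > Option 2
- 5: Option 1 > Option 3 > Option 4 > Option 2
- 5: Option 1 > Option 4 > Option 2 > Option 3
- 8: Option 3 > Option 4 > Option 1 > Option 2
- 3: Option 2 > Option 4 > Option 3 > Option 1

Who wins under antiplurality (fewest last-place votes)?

Last-place votes: Option 1 3, Option 2 16, Option 3 5, Option 4 9.

Option 1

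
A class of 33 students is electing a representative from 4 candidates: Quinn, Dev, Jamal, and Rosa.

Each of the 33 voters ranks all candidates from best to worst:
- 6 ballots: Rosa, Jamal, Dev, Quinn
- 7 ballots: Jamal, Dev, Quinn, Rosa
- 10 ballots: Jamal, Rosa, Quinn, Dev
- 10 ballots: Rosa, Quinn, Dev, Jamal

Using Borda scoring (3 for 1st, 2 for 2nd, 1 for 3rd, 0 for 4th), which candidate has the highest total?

Rosa

Quinn: 6×0 + 7×1 + 10×1 + 10×2 = 37
Dev: 6×1 + 7×2 + 10×0 + 10×1 = 30
Jamal: 6×2 + 7×3 + 10×3 + 10×0 = 63
Rosa: 6×3 + 7×0 + 10×2 + 10×3 = 68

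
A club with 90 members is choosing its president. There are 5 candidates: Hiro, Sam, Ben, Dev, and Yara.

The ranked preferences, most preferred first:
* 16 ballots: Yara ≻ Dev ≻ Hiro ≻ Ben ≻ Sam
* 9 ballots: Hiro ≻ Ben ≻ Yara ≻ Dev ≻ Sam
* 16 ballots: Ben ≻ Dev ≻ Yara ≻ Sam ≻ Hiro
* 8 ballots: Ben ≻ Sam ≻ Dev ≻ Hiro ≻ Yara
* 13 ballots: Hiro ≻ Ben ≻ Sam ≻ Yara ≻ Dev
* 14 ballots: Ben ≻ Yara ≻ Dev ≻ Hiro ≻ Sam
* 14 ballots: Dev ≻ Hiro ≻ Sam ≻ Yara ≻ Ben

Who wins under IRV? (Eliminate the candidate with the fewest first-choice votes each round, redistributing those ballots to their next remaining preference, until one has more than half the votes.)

Round 1: Hiro 22, Sam 0, Ben 38, Dev 14, Yara 16. Sam eliminated.
Round 2: Hiro 22, Ben 38, Dev 14, Yara 16. Dev eliminated.
Round 3: Hiro 36, Ben 38, Yara 16. Yara eliminated.
Round 4: Hiro 52, Ben 38. Hiro has a majority (≥46).

Hiro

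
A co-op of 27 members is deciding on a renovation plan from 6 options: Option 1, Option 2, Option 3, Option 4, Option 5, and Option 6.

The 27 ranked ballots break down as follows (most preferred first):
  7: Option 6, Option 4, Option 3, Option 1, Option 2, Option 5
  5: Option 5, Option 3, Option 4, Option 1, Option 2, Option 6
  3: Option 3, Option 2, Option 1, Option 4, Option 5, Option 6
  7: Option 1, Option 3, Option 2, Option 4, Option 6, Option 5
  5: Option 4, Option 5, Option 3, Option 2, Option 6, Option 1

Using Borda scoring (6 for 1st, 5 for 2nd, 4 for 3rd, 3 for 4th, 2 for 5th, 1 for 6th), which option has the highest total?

Option 3

Option 1: 7×3 + 5×3 + 3×4 + 7×6 + 5×1 = 95
Option 2: 7×2 + 5×2 + 3×5 + 7×4 + 5×3 = 82
Option 3: 7×4 + 5×5 + 3×6 + 7×5 + 5×4 = 126
Option 4: 7×5 + 5×4 + 3×3 + 7×3 + 5×6 = 115
Option 5: 7×1 + 5×6 + 3×2 + 7×1 + 5×5 = 75
Option 6: 7×6 + 5×1 + 3×1 + 7×2 + 5×2 = 74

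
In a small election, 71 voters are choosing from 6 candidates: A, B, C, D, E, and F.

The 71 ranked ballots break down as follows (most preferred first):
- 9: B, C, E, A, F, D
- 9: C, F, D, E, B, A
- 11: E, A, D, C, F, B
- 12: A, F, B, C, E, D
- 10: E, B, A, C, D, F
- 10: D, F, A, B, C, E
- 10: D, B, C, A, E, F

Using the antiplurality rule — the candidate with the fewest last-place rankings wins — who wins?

C

Last-place votes: A 9, B 11, C 0, D 21, E 10, F 20.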